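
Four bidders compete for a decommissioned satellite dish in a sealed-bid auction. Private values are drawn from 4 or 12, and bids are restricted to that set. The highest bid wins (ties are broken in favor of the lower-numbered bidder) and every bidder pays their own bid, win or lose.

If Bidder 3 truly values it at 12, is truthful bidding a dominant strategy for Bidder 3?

Consider the case where Bidder 1 bids 4, Bidder 2 bids 12 and Bidder 4 bids 4.
Truthful bid 12: loses but pays 12, utility -12.
Bid 4 instead: loses but pays 4, utility -4.
Since -4 > -12, bidding 4 is strictly better here, so truthful bidding is not dominant.

No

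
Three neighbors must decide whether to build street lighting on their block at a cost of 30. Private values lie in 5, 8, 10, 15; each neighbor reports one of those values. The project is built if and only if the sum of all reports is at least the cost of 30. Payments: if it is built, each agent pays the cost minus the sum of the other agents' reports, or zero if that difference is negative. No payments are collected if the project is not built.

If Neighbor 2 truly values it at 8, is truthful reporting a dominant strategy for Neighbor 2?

Check each profile of the others' reports and compare truth against every alternative report.
Others report (15, 15): truth gives 8, best alternative gives 8.
Others report (10, 15): truth gives 3, best alternative gives 3.
Others report (15, 10): truth gives 3, best alternative gives 3.
Others report (8, 15): truth gives 1, best alternative gives 1.
Others report (15, 8): truth gives 1, best alternative gives 1.
Others report (5, 5): truth gives 0, best alternative gives 0.
(Remaining 10 profiles checked similarly; truth is weakly best in each.)
In every case the truthful report is at least as good as any alternative, so it is a dominant strategy.

Yes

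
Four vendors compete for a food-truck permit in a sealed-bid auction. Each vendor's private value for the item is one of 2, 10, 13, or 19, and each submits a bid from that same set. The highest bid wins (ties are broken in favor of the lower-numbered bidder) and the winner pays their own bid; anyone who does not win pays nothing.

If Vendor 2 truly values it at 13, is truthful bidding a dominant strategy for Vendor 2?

No

Consider the case where Vendor 1 bids 2, Vendor 3 bids 2 and Vendor 4 bids 2.
Truthful bid 13: wins, pays 13, utility 13 - 13 = 0.
Bid 10 instead: wins, pays 10, utility 13 - 10 = 3.
Since 3 > 0, bidding 10 is strictly better here, so truthful bidding is not dominant.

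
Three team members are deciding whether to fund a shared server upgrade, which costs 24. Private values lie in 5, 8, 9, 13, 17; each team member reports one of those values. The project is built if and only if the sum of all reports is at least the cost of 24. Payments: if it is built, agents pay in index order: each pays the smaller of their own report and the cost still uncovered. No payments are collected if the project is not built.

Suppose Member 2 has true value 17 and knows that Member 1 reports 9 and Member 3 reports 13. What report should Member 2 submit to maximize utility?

Report 5: project built, pays 5, utility 17 - 5 = 12.
Report 8: project built, pays 8, utility 17 - 8 = 9.
Report 9: project built, pays 9, utility 17 - 9 = 8.
Report 13: project built, pays 13, utility 17 - 13 = 4.
Report 17: project built, pays 15, utility 17 - 15 = 2.
The best choice is 5 with utility 12.

5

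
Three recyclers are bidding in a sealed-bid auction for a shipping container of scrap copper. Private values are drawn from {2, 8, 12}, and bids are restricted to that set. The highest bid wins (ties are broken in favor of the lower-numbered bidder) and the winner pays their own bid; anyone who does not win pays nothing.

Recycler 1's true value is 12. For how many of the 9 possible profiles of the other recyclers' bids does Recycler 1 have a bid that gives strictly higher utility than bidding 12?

Others bid (2, 2): truth gives 0; bid 2 gives 10 > 0. Violating.
Others bid (2, 8): truth gives 0; bid 8 gives 4 > 0. Violating.
Others bid (8, 2): truth gives 0; bid 8 gives 4 > 0. Violating.
Others bid (8, 8): truth gives 0; bid 8 gives 4 > 0. Violating.
Others bid (2, 12): truth gives 0; no alternative beats it.
Others bid (8, 12): truth gives 0; no alternative beats it.
(Checking all 9 profiles: 4 have a profitable deviation, 5 do not.)

4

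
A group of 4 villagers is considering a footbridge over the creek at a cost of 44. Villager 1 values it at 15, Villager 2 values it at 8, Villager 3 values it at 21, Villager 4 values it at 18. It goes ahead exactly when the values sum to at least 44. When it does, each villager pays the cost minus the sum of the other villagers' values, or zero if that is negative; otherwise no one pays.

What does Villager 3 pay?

3

Total value 62 ≥ cost 44, so the project is built.
The other villagers' values sum to 41.
Cost minus that sum is 44 - 41 = 3.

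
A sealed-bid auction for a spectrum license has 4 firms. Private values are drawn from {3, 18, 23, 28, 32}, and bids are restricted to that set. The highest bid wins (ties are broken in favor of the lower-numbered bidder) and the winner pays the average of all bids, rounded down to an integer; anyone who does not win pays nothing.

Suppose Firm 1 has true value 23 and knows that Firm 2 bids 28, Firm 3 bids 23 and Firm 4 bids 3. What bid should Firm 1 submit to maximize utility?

Bid 3: loses, pays 0, utility 0.
Bid 18: loses, pays 0, utility 0.
Bid 23: loses, pays 0, utility 0.
Bid 28: wins, pays 20, utility 23 - 20 = 3.
Bid 32: wins, pays 21, utility 23 - 21 = 2.
The best choice is 28 with utility 3.

28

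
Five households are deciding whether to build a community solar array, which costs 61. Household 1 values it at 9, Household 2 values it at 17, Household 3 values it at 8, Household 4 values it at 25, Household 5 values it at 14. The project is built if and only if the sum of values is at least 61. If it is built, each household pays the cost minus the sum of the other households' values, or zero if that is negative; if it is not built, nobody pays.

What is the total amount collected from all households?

20

Total value 73 ≥ cost 61, so it is built.
Household 1: others sum to 64; max(0, 61 - 64) = 0.
Household 2: others sum to 56; max(0, 61 - 56) = 5.
Household 3: others sum to 65; max(0, 61 - 65) = 0.
Household 4: others sum to 48; max(0, 61 - 48) = 13.
Household 5: others sum to 59; max(0, 61 - 59) = 2.
Total collected = 0 + 5 + 0 + 13 + 2 = 20.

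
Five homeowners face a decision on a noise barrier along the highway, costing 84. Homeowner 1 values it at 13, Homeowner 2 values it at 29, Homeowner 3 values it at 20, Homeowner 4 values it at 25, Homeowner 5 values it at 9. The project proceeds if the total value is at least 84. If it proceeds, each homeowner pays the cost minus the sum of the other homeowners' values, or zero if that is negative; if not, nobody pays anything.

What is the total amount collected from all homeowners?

39

Total value 96 ≥ cost 84, so it is built.
Homeowner 1: others sum to 83; max(0, 84 - 83) = 1.
Homeowner 2: others sum to 67; max(0, 84 - 67) = 17.
Homeowner 3: others sum to 76; max(0, 84 - 76) = 8.
Homeowner 4: others sum to 71; max(0, 84 - 71) = 13.
Homeowner 5: others sum to 87; max(0, 84 - 87) = 0.
Total collected = 1 + 17 + 8 + 13 + 0 = 39.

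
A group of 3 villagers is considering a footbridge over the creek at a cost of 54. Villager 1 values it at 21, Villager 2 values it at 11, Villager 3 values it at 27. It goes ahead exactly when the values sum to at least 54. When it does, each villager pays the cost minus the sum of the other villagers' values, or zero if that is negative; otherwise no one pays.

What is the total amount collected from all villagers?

Total value 59 ≥ cost 54, so it is built.
Villager 1: others sum to 38; max(0, 54 - 38) = 16.
Villager 2: others sum to 48; max(0, 54 - 48) = 6.
Villager 3: others sum to 32; max(0, 54 - 32) = 22.
Total collected = 16 + 6 + 22 = 44.

44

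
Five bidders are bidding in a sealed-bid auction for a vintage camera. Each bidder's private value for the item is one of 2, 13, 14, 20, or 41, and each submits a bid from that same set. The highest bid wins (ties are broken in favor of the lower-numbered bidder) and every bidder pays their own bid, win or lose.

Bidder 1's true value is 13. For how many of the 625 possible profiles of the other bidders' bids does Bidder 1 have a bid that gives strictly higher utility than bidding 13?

610

Others bid (2, 2, 2, 2): truth gives 0; bid 2 gives 11 > 0. Violating.
Others bid (2, 2, 2, 14): truth gives -13; bid 14 gives -1 > -13. Violating.
Others bid (2, 2, 2, 20): truth gives -13; bid 2 gives -2 > -13. Violating.
Others bid (2, 2, 2, 41): truth gives -13; bid 2 gives -2 > -13. Violating.
Others bid (2, 2, 2, 13): truth gives 0; no alternative beats it.
Others bid (2, 2, 13, 2): truth gives 0; no alternative beats it.
(Checking all 625 profiles: 610 have a profitable deviation, 15 do not.)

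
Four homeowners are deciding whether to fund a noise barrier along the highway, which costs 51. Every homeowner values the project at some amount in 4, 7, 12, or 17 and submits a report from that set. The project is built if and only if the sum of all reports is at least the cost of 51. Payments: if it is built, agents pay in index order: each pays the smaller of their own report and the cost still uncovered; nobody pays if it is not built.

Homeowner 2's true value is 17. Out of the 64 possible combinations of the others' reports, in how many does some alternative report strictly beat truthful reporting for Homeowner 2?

10

Others report (7, 17, 17): truth gives 0; report 12 gives 5 > 0. Violating.
Others report (12, 12, 17): truth gives 0; report 12 gives 5 > 0. Violating.
Others report (12, 17, 12): truth gives 0; report 12 gives 5 > 0. Violating.
Others report (12, 17, 17): truth gives 0; report 7 gives 10 > 0. Violating.
Others report (4, 4, 4): truth gives 0; no alternative beats it.
Others report (4, 4, 7): truth gives 0; no alternative beats it.
(Checking all 64 profiles: 10 have a profitable deviation, 54 do not.)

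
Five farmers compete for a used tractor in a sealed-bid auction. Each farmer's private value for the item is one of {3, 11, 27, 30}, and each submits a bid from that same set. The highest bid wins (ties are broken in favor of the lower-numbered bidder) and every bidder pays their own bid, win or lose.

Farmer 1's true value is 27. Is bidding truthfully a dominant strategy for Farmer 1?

Consider the case where Farmer 2 bids 3, Farmer 3 bids 3, Farmer 4 bids 3 and Farmer 5 bids 3.
Truthful bid 27: wins, pays 27, utility 27 - 27 = 0.
Bid 3 instead: wins, pays 3, utility 27 - 3 = 24.
Since 24 > 0, bidding 3 is strictly better here, so truthful bidding is not dominant.

No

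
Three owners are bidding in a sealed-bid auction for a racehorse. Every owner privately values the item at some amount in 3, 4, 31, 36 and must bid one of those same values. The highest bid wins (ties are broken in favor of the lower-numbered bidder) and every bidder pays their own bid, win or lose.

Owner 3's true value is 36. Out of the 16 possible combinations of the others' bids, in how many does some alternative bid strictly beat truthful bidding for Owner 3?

Others bid (3, 3): truth gives 0; bid 4 gives 32 > 0. Violating.
Others bid (3, 4): truth gives 0; bid 31 gives 5 > 0. Violating.
Others bid (3, 36): truth gives -36; bid 3 gives -3 > -36. Violating.
Others bid (4, 3): truth gives 0; bid 31 gives 5 > 0. Violating.
Others bid (3, 31): truth gives 0; no alternative beats it.
Others bid (4, 31): truth gives 0; no alternative beats it.
(Checking all 16 profiles: 11 have a profitable deviation, 5 do not.)

11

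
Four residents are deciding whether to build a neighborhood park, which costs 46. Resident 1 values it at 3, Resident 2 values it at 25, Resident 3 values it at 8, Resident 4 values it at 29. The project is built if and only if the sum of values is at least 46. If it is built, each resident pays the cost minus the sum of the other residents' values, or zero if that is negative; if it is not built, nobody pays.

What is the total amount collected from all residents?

Total value 65 ≥ cost 46, so it is built.
Resident 1: others sum to 62; max(0, 46 - 62) = 0.
Resident 2: others sum to 40; max(0, 46 - 40) = 6.
Resident 3: others sum to 57; max(0, 46 - 57) = 0.
Resident 4: others sum to 36; max(0, 46 - 36) = 10.
Total collected = 0 + 6 + 0 + 10 = 16.

16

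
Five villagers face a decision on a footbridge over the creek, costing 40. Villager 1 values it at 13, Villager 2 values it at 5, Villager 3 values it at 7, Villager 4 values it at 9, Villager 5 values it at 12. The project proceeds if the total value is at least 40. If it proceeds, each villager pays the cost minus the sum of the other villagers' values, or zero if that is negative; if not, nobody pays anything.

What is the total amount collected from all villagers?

17

Total value 46 ≥ cost 40, so it is built.
Villager 1: others sum to 33; max(0, 40 - 33) = 7.
Villager 2: others sum to 41; max(0, 40 - 41) = 0.
Villager 3: others sum to 39; max(0, 40 - 39) = 1.
Villager 4: others sum to 37; max(0, 40 - 37) = 3.
Villager 5: others sum to 34; max(0, 40 - 34) = 6.
Total collected = 7 + 0 + 1 + 3 + 6 = 17.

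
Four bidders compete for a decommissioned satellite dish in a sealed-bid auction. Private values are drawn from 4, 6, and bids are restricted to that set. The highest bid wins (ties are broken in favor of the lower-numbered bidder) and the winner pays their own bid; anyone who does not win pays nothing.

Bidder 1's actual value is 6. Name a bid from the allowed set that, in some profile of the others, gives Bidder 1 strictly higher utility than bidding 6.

Suppose Bidder 2 bids 4, Bidder 3 bids 4 and Bidder 4 bids 4.
Bid 6: wins, pays 6, utility 6 - 6 = 0.
Bid 4: wins, pays 4, utility 6 - 4 = 2.
So bidding 4 beats truth here (2 > 0).

4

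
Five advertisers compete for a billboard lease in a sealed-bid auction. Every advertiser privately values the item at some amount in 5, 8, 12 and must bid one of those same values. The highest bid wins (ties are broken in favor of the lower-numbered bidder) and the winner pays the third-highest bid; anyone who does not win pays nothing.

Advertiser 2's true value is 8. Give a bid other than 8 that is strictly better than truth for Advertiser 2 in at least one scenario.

Suppose Advertiser 1 bids 5, Advertiser 3 bids 5, Advertiser 4 bids 5 and Advertiser 5 bids 12.
Bid 8: loses, pays 0, utility 0.
Bid 12: wins, pays 5, utility 8 - 5 = 3.
So bidding 12 beats truth here (3 > 0).

12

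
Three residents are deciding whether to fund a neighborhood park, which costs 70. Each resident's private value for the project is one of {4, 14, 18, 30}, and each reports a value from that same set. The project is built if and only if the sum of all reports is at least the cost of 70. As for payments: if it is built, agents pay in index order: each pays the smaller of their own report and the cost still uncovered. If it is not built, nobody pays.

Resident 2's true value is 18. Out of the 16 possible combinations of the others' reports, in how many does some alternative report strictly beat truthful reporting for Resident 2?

Others report (30, 30): truth gives 0; report 14 gives 4 > 0. Violating.
Others report (4, 4): truth gives 0; no alternative beats it.
Others report (4, 14): truth gives 0; no alternative beats it.
(Checking all 16 profiles: 1 has a profitable deviation, 15 do not.)

1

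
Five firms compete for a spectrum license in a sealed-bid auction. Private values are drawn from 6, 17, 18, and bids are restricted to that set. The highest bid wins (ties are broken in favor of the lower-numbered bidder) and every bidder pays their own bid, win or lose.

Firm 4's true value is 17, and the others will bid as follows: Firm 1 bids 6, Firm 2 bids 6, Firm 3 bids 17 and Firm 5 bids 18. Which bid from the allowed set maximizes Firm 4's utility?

18

Bid 6: loses but pays 6, utility -6.
Bid 17: loses but pays 17, utility -17.
Bid 18: wins, pays 18, utility 17 - 18 = -1.
The best choice is 18 with utility -1.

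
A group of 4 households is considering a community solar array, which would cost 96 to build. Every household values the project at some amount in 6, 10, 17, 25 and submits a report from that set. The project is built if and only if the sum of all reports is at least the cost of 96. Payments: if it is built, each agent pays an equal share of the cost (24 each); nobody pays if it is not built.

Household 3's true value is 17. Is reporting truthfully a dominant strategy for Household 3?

Check each profile of the others' reports and compare truth against every alternative report.
Others report (6, 6, 6): truth gives 0, best alternative gives 0.
Others report (6, 6, 10): truth gives 0, best alternative gives 0.
Others report (6, 6, 17): truth gives 0, best alternative gives 0.
Others report (6, 6, 25): truth gives 0, best alternative gives 0.
Others report (6, 10, 6): truth gives 0, best alternative gives 0.
Others report (6, 10, 10): truth gives 0, best alternative gives 0.
(Remaining 58 profiles checked similarly; truth is weakly best in each.)
In every case the truthful report is at least as good as any alternative, so it is a dominant strategy.

Yes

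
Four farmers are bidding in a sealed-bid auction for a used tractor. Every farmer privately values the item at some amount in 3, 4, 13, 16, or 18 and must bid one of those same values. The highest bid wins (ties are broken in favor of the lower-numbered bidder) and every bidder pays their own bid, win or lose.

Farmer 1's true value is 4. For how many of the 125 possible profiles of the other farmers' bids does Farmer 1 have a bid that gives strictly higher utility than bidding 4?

Others bid (3, 3, 3): truth gives 0; bid 3 gives 1 > 0. Violating.
Others bid (3, 3, 13): truth gives -4; bid 3 gives -3 > -4. Violating.
Others bid (3, 3, 16): truth gives -4; bid 3 gives -3 > -4. Violating.
Others bid (3, 3, 18): truth gives -4; bid 3 gives -3 > -4. Violating.
Others bid (3, 3, 4): truth gives 0; no alternative beats it.
Others bid (3, 4, 3): truth gives 0; no alternative beats it.
(Checking all 125 profiles: 118 have a profitable deviation, 7 do not.)

118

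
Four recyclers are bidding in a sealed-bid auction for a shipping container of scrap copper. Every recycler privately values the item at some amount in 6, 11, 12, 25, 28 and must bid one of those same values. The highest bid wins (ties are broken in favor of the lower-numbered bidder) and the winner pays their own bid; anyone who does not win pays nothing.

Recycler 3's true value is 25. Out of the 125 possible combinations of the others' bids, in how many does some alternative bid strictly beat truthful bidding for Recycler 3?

Others bid (6, 6, 6): truth gives 0; bid 11 gives 14 > 0. Violating.
Others bid (6, 6, 11): truth gives 0; bid 11 gives 14 > 0. Violating.
Others bid (6, 6, 12): truth gives 0; bid 12 gives 13 > 0. Violating.
Others bid (6, 11, 6): truth gives 0; bid 12 gives 13 > 0. Violating.
Others bid (6, 6, 25): truth gives 0; no alternative beats it.
Others bid (6, 6, 28): truth gives 0; no alternative beats it.
(Checking all 125 profiles: 12 have a profitable deviation, 113 do not.)

12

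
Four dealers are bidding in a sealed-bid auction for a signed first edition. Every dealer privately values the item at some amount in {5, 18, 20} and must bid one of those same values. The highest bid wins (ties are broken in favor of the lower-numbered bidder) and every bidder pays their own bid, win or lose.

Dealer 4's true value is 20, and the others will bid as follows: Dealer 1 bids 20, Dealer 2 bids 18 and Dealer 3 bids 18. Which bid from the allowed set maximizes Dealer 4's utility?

Bid 5: loses but pays 5, utility -5.
Bid 18: loses but pays 18, utility -18.
Bid 20: loses but pays 20, utility -20.
The best choice is 5 with utility -5.

5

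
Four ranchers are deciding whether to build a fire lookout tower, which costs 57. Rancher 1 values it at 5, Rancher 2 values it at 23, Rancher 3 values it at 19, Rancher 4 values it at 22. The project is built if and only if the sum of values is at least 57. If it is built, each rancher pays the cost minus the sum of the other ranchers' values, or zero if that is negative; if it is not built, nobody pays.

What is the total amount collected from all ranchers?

28

Total value 69 ≥ cost 57, so it is built.
Rancher 1: others sum to 64; max(0, 57 - 64) = 0.
Rancher 2: others sum to 46; max(0, 57 - 46) = 11.
Rancher 3: others sum to 50; max(0, 57 - 50) = 7.
Rancher 4: others sum to 47; max(0, 57 - 47) = 10.
Total collected = 0 + 11 + 7 + 10 = 28.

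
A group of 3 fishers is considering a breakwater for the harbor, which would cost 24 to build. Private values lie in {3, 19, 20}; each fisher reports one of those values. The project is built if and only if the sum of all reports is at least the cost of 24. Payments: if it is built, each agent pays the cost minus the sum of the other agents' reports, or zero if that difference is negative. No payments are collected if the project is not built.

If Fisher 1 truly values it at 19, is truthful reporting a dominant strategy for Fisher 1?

Yes

Check each profile of the others' reports and compare truth against every alternative report.
Others report (19, 19): truth gives 19, best alternative gives 19.
Others report (19, 20): truth gives 19, best alternative gives 19.
Others report (20, 19): truth gives 19, best alternative gives 19.
Others report (20, 20): truth gives 19, best alternative gives 19.
Others report (3, 20): truth gives 18, best alternative gives 18.
Others report (20, 3): truth gives 18, best alternative gives 18.
(Remaining 3 profiles checked similarly; truth is weakly best in each.)
In every case the truthful report is at least as good as any alternative, so it is a dominant strategy.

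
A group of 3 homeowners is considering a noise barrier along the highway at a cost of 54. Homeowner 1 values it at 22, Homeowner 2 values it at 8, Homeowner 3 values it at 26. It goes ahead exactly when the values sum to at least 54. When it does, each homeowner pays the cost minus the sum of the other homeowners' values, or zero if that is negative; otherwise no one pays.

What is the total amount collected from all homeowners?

Total value 56 ≥ cost 54, so it is built.
Homeowner 1: others sum to 34; max(0, 54 - 34) = 20.
Homeowner 2: others sum to 48; max(0, 54 - 48) = 6.
Homeowner 3: others sum to 30; max(0, 54 - 30) = 24.
Total collected = 20 + 6 + 24 = 50.

50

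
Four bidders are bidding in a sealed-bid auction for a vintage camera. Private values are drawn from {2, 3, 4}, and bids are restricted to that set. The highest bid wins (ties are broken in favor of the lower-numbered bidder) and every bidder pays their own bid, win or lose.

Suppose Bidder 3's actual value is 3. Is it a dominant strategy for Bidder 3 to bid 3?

Consider the case where Bidder 1 bids 2, Bidder 2 bids 2 and Bidder 4 bids 4.
Truthful bid 3: loses but pays 3, utility -3.
Bid 2 instead: loses but pays 2, utility -2.
Since -2 > -3, bidding 2 is strictly better here, so truthful bidding is not dominant.

No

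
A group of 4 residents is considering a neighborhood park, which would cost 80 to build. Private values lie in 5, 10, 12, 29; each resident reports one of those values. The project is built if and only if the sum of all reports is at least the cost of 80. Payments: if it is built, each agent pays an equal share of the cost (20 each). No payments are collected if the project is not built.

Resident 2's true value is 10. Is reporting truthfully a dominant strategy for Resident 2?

Consider the case where Resident 1 reports 12, Resident 3 reports 29 and Resident 4 reports 29.
Truthful report 10: project built, pays 20, utility 10 - 20 = -10.
Report 5 instead: project not built, utility 0.
Since 0 > -10, reporting 5 is strictly better here, so truthful reporting is not dominant.

No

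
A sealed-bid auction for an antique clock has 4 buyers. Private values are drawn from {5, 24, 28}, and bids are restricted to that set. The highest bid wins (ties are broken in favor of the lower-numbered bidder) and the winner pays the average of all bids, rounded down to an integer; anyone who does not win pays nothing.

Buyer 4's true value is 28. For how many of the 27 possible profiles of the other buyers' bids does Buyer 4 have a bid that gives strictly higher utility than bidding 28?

1

Others bid (5, 5, 5): truth gives 18; bid 24 gives 19 > 18. Violating.
Others bid (5, 5, 24): truth gives 13; no alternative beats it.
Others bid (5, 5, 28): truth gives 0; no alternative beats it.
(Checking all 27 profiles: 1 has a profitable deviation, 26 do not.)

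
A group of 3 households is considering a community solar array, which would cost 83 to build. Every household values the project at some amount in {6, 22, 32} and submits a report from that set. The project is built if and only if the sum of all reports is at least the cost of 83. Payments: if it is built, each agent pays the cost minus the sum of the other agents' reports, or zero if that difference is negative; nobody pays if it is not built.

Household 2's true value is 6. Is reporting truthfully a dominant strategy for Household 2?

Yes

Check each profile of the others' reports and compare truth against every alternative report.
Others report (32, 32): truth gives 0, best alternative gives -13.
Others report (6, 6): truth gives 0, best alternative gives 0.
Others report (6, 22): truth gives 0, best alternative gives 0.
Others report (6, 32): truth gives 0, best alternative gives 0.
Others report (22, 6): truth gives 0, best alternative gives 0.
Others report (22, 22): truth gives 0, best alternative gives 0.
(Remaining 3 profiles checked similarly; truth is weakly best in each.)
In every case the truthful report is at least as good as any alternative, so it is a dominant strategy.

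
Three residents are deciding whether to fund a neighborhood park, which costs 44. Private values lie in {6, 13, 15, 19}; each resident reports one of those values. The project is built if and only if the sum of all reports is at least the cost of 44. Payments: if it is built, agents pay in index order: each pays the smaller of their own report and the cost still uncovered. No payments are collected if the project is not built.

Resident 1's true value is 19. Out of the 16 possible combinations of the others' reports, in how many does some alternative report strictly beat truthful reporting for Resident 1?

6

Others report (13, 19): truth gives 0; report 13 gives 6 > 0. Violating.
Others report (15, 15): truth gives 0; report 15 gives 4 > 0. Violating.
Others report (15, 19): truth gives 0; report 13 gives 6 > 0. Violating.
Others report (19, 13): truth gives 0; report 13 gives 6 > 0. Violating.
Others report (6, 6): truth gives 0; no alternative beats it.
Others report (6, 13): truth gives 0; no alternative beats it.
(Checking all 16 profiles: 6 have a profitable deviation, 10 do not.)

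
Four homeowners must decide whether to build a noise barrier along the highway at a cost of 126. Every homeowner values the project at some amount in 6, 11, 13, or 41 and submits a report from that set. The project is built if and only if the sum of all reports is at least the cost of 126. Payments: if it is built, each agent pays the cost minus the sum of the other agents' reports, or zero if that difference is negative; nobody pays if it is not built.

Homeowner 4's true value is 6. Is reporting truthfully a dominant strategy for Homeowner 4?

Check each profile of the others' reports and compare truth against every alternative report.
Others report (41, 41, 41): truth gives 3, best alternative gives 3.
Others report (6, 6, 6): truth gives 0, best alternative gives 0.
Others report (6, 6, 11): truth gives 0, best alternative gives 0.
Others report (6, 6, 13): truth gives 0, best alternative gives 0.
Others report (6, 6, 41): truth gives 0, best alternative gives 0.
Others report (6, 11, 6): truth gives 0, best alternative gives 0.
(Remaining 58 profiles checked similarly; truth is weakly best in each.)
In every case the truthful report is at least as good as any alternative, so it is a dominant strategy.

Yes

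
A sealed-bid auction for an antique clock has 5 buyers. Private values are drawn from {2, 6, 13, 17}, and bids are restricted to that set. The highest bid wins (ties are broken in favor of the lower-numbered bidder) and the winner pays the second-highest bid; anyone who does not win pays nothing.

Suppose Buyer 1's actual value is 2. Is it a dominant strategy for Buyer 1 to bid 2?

Check each profile of the others' bids and compare truth against every alternative bid.
Others bid (2, 2, 2, 6): truth gives 0, best alternative gives -4.
Others bid (2, 2, 6, 2): truth gives 0, best alternative gives -4.
Others bid (2, 2, 6, 6): truth gives 0, best alternative gives -4.
Others bid (2, 6, 2, 2): truth gives 0, best alternative gives -4.
Others bid (2, 6, 2, 6): truth gives 0, best alternative gives -4.
Others bid (2, 6, 6, 2): truth gives 0, best alternative gives -4.
(Remaining 250 profiles checked similarly; truth is weakly best in each.)
In every case the truthful bid is at least as good as any alternative, so it is a dominant strategy.

Yes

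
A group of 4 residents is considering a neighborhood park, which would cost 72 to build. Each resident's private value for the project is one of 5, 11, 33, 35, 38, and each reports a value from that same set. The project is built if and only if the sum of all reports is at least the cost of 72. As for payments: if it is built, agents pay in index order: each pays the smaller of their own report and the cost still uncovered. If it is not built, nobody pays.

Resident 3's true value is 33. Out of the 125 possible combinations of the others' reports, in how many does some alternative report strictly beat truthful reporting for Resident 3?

Others report (5, 33, 33): truth gives 0; report 5 gives 28 > 0. Violating.
Others report (5, 33, 35): truth gives 0; report 5 gives 28 > 0. Violating.
Others report (5, 33, 38): truth gives 0; report 5 gives 28 > 0. Violating.
Others report (5, 35, 33): truth gives 1; report 5 gives 28 > 1. Violating.
Others report (5, 5, 5): truth gives 0; no alternative beats it.
Others report (5, 5, 11): truth gives 0; no alternative beats it.
(Checking all 125 profiles: 41 have a profitable deviation, 84 do not.)

41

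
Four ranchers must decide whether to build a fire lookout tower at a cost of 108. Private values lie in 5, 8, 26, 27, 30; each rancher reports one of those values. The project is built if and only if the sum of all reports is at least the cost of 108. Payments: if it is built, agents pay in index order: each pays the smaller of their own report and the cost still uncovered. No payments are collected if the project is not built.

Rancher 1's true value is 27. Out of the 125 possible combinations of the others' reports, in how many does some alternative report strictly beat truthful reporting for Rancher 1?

19

Others report (26, 26, 30): truth gives 0; report 26 gives 1 > 0. Violating.
Others report (26, 27, 30): truth gives 0; report 26 gives 1 > 0. Violating.
Others report (26, 30, 26): truth gives 0; report 26 gives 1 > 0. Violating.
Others report (26, 30, 27): truth gives 0; report 26 gives 1 > 0. Violating.
Others report (5, 5, 5): truth gives 0; no alternative beats it.
Others report (5, 5, 8): truth gives 0; no alternative beats it.
(Checking all 125 profiles: 19 have a profitable deviation, 106 do not.)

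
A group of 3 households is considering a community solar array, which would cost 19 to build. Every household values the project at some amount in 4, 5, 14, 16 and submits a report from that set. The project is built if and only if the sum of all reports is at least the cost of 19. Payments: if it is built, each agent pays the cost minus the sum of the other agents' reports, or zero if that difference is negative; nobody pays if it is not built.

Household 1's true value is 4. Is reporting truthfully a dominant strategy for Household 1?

Check each profile of the others' reports and compare truth against every alternative report.
Others report (4, 16): truth gives 4, best alternative gives 4.
Others report (5, 14): truth gives 4, best alternative gives 4.
Others report (5, 16): truth gives 4, best alternative gives 4.
Others report (14, 5): truth gives 4, best alternative gives 4.
Others report (14, 14): truth gives 4, best alternative gives 4.
Others report (14, 16): truth gives 4, best alternative gives 4.
(Remaining 10 profiles checked similarly; truth is weakly best in each.)
In every case the truthful report is at least as good as any alternative, so it is a dominant strategy.

Yes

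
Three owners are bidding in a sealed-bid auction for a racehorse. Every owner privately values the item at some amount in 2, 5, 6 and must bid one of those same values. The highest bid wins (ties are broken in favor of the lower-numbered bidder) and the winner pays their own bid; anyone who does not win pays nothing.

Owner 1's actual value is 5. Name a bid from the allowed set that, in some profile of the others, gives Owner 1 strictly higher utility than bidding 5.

2

Suppose Owner 2 bids 2 and Owner 3 bids 2.
Bid 5: wins, pays 5, utility 5 - 5 = 0.
Bid 2: wins, pays 2, utility 5 - 2 = 3.
So bidding 2 beats truth here (3 > 0).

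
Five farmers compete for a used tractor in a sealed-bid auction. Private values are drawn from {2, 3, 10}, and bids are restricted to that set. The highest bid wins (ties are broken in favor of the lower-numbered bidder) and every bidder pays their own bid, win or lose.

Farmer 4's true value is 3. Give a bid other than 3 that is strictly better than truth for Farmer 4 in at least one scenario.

Suppose Farmer 1 bids 2, Farmer 2 bids 2, Farmer 3 bids 2 and Farmer 5 bids 10.
Bid 3: loses but pays 3, utility -3.
Bid 2: loses but pays 2, utility -2.
So bidding 2 beats truth here (-2 > -3).

2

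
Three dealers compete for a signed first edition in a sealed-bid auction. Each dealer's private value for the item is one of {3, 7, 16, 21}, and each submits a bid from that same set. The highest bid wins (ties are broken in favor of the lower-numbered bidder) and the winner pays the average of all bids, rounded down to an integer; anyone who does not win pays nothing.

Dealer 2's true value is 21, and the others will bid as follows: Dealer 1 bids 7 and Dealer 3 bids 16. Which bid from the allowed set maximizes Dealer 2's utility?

16

Bid 3: loses, pays 0, utility 0.
Bid 7: loses, pays 0, utility 0.
Bid 16: wins, pays 13, utility 21 - 13 = 8.
Bid 21: wins, pays 14, utility 21 - 14 = 7.
The best choice is 16 with utility 8.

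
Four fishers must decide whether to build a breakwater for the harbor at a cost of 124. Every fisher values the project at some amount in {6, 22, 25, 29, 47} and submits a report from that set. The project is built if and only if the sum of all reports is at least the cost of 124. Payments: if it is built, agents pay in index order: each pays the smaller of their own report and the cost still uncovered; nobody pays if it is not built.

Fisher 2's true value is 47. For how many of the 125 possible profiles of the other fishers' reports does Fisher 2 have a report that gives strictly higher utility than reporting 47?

Others report (6, 47, 47): truth gives 0; report 25 gives 22 > 0. Violating.
Others report (22, 29, 47): truth gives 0; report 29 gives 18 > 0. Violating.
Others report (22, 47, 29): truth gives 0; report 29 gives 18 > 0. Violating.
Others report (22, 47, 47): truth gives 0; report 22 gives 25 > 0. Violating.
Others report (6, 6, 6): truth gives 0; no alternative beats it.
Others report (6, 6, 22): truth gives 0; no alternative beats it.
(Checking all 125 profiles: 31 have a profitable deviation, 94 do not.)

31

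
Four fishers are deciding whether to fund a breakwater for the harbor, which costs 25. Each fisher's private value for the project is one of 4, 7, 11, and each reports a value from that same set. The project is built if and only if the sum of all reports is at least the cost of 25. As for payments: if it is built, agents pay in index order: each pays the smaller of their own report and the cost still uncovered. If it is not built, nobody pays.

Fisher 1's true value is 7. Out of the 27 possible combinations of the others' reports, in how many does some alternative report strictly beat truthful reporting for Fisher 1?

17

Others report (4, 7, 11): truth gives 0; report 4 gives 3 > 0. Violating.
Others report (4, 11, 7): truth gives 0; report 4 gives 3 > 0. Violating.
Others report (4, 11, 11): truth gives 0; report 4 gives 3 > 0. Violating.
Others report (7, 4, 11): truth gives 0; report 4 gives 3 > 0. Violating.
Others report (4, 4, 4): truth gives 0; no alternative beats it.
Others report (4, 4, 7): truth gives 0; no alternative beats it.
(Checking all 27 profiles: 17 have a profitable deviation, 10 do not.)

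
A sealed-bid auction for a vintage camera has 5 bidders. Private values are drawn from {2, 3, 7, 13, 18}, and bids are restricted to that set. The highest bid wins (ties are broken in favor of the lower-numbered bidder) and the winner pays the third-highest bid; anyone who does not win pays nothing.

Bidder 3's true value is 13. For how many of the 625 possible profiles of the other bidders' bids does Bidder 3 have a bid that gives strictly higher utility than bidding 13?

108

Others bid (2, 2, 2, 18): truth gives 0; bid 18 gives 11 > 0. Violating.
Others bid (2, 2, 3, 18): truth gives 0; bid 18 gives 10 > 0. Violating.
Others bid (2, 2, 7, 18): truth gives 0; bid 18 gives 6 > 0. Violating.
Others bid (2, 2, 18, 2): truth gives 0; bid 18 gives 11 > 0. Violating.
Others bid (2, 2, 2, 2): truth gives 11; no alternative beats it.
Others bid (2, 2, 2, 3): truth gives 11; no alternative beats it.
(Checking all 625 profiles: 108 have a profitable deviation, 517 do not.)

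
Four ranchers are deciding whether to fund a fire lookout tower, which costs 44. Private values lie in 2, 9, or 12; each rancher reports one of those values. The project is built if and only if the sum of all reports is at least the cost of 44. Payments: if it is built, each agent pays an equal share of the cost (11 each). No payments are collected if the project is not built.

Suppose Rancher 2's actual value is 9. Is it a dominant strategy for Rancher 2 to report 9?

Consider the case where Rancher 1 reports 12, Rancher 3 reports 12 and Rancher 4 reports 12.
Truthful report 9: project built, pays 11, utility 9 - 11 = -2.
Report 2 instead: project not built, utility 0.
Since 0 > -2, reporting 2 is strictly better here, so truthful reporting is not dominant.

No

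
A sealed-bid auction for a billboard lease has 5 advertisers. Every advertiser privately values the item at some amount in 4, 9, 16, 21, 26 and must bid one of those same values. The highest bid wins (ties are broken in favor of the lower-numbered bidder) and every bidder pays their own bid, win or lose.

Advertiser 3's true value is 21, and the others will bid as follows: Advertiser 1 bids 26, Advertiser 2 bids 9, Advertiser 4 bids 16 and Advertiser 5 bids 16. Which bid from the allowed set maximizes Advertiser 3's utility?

Bid 4: loses but pays 4, utility -4.
Bid 9: loses but pays 9, utility -9.
Bid 16: loses but pays 16, utility -16.
Bid 21: loses but pays 21, utility -21.
Bid 26: loses but pays 26, utility -26.
The best choice is 4 with utility -4.

4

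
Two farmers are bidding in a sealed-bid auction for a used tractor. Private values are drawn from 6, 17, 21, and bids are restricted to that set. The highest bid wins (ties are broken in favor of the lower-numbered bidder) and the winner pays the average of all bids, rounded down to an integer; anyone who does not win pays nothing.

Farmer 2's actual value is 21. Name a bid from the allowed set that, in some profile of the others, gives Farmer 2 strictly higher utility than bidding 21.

17

Suppose Farmer 1 bids 6.
Bid 21: wins, pays 13, utility 21 - 13 = 8.
Bid 17: wins, pays 11, utility 21 - 11 = 10.
So bidding 17 beats truth here (10 > 8).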